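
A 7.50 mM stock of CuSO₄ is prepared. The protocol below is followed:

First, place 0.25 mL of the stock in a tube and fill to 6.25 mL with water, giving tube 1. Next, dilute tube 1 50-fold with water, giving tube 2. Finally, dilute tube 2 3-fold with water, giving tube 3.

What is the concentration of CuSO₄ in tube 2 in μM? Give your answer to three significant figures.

6.00 μM

Step 1: 0.25 mL brought to 6.25 mL → factor 6.25/0.25 = 25
Step 2: 50-fold → factor 50
Dilution factor through tube 2 = 25 × 50 = 1250
[tube 2] = 7.50 mM / 1250 = 0.006000 mM = 6.00 μM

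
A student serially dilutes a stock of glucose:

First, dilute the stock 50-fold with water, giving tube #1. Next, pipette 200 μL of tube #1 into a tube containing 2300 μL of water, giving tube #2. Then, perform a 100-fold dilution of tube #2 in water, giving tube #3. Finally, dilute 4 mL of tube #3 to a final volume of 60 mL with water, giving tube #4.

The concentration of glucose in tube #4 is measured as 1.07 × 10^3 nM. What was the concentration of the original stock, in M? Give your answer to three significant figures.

1.00 M

Step 1: 50-fold → factor 50
Step 2: 200 μL + 2300 μL = 2500 μL total → factor 2500/200 = 12.5
Step 3: 100-fold → factor 100
Step 4: 4 mL brought to 60 mL → factor 60/4 = 15
Overall dilution factor = 50 × 12.5 × 100 × 15 = 9.375 × 10^5
Stock = 1.07 × 10^3 nM × 9.375 × 10^5 = 1.003 × 10^9 nM = 1.00 M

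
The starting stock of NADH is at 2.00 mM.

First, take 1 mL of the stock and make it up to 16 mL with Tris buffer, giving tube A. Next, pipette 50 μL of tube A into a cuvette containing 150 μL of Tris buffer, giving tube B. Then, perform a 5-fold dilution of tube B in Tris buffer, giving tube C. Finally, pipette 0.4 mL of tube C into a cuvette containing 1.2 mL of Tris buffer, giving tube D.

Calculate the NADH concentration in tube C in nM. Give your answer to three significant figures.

6.25 × 10^3 nM

Step 1: 1 mL brought to 16 mL → factor 16/1 = 16
Step 2: 50 μL + 150 μL = 200 μL total → factor 200/50 = 4
Step 3: 5-fold → factor 5
Dilution factor through tube C = 16 × 4 × 5 = 320
[tube C] = 2.00 mM / 320 = 0.006250 mM = 6.25 × 10^3 nM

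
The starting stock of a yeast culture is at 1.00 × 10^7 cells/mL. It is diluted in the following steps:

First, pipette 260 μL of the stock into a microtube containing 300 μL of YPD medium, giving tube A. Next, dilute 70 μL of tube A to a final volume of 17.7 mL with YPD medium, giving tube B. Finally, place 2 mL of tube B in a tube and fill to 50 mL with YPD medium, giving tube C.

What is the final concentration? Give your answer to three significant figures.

734 cells/mL

Step 1: 260 μL + 300 μL = 560 μL total → factor 560/260 = 2.1538
Step 2: 70 μL brought to 17.7 mL → factor 17700/70 = 252.86
Step 3: 2 mL brought to 50 mL → factor 50/2 = 25
Overall dilution factor = 2.1538 × 252.86 × 25 = 13615
Final = 1.00 × 10^7 cells/mL / 13615 = 734 cells/mL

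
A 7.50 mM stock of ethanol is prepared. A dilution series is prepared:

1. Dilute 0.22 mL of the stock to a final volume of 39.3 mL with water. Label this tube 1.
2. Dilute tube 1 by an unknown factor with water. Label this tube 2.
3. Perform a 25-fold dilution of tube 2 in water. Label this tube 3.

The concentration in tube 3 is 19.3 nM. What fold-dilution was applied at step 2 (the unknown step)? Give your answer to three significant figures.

Step 1: 0.22 mL brought to 39.3 mL → factor 39.3/0.22 = 178.64
Step 2: unknown factor x
Step 3: 25-fold → factor 25
Product of known-step factors = 4465.9
Overall factor = 7.50 mM / (19.3 nM) = 3.886 × 10^5
x = 3.886 × 10^5 / 4465.9 = 87.0

87.0-fold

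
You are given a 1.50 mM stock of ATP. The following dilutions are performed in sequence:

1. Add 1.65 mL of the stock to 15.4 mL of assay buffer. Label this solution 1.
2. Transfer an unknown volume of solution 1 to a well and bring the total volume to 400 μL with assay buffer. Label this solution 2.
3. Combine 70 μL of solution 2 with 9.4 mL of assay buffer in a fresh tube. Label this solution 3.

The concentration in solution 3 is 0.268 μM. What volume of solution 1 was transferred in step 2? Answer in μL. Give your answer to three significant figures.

99.9 μL

Step 1: 1.65 mL + 15.4 mL = 17.05 mL total → factor 17.05/1.65 = 10.333
Step 2: v brought to 400 μL → factor = 400 μL/v
Step 3: 70 μL + 9.4 mL = 9470 μL total → factor 9470/70 = 135.29
Product of known-step factors = 1398
Overall factor = 1.50 mM / (0.268 μM) = 5597
Step-2 factor = 5597 / 1398 = 4.0037
v = 400 μL / 4.0037 = 99.9 μL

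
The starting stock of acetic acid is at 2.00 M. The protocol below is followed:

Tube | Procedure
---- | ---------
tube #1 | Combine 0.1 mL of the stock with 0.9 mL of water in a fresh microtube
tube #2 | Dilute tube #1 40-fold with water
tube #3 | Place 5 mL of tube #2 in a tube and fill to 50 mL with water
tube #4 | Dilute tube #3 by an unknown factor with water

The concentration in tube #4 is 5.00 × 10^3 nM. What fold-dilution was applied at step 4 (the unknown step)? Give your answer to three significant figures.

100-fold

Step 1: 0.1 mL + 0.9 mL = 1 mL total → factor 1/0.1 = 10
Step 2: 40-fold → factor 40
Step 3: 5 mL brought to 50 mL → factor 50/5 = 10
Step 4: unknown factor x
Product of known-step factors = 4000
Overall factor = 2.00 M / (5.00 × 10^3 nM) = 4 × 10^5
x = 4 × 10^5 / 4000 = 100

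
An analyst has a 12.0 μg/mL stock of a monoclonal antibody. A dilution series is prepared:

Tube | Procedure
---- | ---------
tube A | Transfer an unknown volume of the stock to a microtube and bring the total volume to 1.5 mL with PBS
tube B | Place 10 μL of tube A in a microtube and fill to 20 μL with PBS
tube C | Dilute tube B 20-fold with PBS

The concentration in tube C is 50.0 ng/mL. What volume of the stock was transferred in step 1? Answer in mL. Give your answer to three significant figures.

0.250 mL

Step 1: v brought to 1.5 mL → factor = 1.5 mL/v
Step 2: 10 μL brought to 20 μL → factor 20/10 = 2
Step 3: 20-fold → factor 20
Product of known-step factors = 40
Overall factor = 12.0 μg/mL / (50.0 ng/mL) = 240
Step-1 factor = 240 / 40 = 6
v = 1.5 mL / 6 = 0.250 mL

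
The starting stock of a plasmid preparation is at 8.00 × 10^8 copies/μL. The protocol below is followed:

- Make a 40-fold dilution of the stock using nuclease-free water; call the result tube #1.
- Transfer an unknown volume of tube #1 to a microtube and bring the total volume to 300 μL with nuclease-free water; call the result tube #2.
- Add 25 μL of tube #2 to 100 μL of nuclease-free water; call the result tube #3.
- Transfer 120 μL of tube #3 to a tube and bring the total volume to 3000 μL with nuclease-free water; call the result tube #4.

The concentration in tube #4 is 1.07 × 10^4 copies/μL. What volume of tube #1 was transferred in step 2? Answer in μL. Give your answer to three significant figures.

20.1 μL

Step 1: 40-fold → factor 40
Step 2: v brought to 300 μL → factor = 300 μL/v
Step 3: 25 μL + 100 μL = 125 μL total → factor 125/25 = 5
Step 4: 120 μL brought to 3000 μL → factor 3000/120 = 25
Product of known-step factors = 5000
Overall factor = 8.00 × 10^8 copies/μL / (1.07 × 10^4 copies/μL) = 74766
Step-2 factor = 74766 / 5000 = 14.953
v = 300 μL / 14.953 = 20.1 μL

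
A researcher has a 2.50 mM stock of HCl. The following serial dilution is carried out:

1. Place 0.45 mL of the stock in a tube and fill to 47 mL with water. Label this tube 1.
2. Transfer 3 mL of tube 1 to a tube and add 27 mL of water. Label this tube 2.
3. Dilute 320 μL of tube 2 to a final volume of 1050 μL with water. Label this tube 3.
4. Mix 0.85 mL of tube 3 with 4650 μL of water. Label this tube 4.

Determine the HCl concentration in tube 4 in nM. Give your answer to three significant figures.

Step 1: 0.45 mL brought to 47 mL → factor 47/0.45 = 104.44
Step 2: 3 mL + 27 mL = 30 mL total → factor 30/3 = 10
Step 3: 320 μL brought to 1050 μL → factor 1050/320 = 3.2812
Step 4: 0.85 mL + 4650 μL = 5.5 mL total → factor 5.5/0.85 = 6.4706
Overall dilution factor = 104.44 × 10 × 3.2812 × 6.4706 = 22175
Final = 2.50 mM / 22175 = 0.0001127 mM = 113 nM

113 nM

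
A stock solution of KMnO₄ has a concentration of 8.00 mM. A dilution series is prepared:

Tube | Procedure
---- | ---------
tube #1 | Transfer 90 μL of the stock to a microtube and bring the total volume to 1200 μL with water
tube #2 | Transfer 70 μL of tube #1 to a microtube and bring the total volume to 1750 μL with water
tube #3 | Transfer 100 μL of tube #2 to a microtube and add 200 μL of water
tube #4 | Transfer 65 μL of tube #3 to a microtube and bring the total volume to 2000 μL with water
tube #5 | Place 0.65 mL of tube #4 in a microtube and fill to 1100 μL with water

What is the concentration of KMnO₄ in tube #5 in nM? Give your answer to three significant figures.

154 nM

Step 1: 90 μL brought to 1200 μL → factor 1200/90 = 13.333
Step 2: 70 μL brought to 1750 μL → factor 1750/70 = 25
Step 3: 100 μL + 200 μL = 300 μL total → factor 300/100 = 3
Step 4: 65 μL brought to 2000 μL → factor 2000/65 = 30.769
Step 5: 0.65 mL brought to 1100 μL → factor 1.1/0.65 = 1.6923
Overall dilution factor = 13.333 × 25 × 3 × 30.769 × 1.6923 = 52071
Final = 8.00 mM / 52071 = 0.0001536 mM = 154 nM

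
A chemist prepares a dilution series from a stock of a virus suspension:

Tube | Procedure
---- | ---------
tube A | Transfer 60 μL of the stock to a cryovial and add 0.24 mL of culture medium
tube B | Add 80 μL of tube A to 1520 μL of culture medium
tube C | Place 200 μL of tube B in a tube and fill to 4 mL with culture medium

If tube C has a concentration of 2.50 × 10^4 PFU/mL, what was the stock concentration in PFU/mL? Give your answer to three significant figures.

Step 1: 60 μL + 0.24 mL = 300 μL total → factor 300/60 = 5
Step 2: 80 μL + 1520 μL = 1600 μL total → factor 1600/80 = 20
Step 3: 200 μL brought to 4 mL → factor 4000/200 = 20
Overall dilution factor = 5 × 20 × 20 = 2000
Stock = 2.50 × 10^4 PFU/mL × 2000 = 5.00 × 10^7 PFU/mL

5.00 × 10^7 PFU/mL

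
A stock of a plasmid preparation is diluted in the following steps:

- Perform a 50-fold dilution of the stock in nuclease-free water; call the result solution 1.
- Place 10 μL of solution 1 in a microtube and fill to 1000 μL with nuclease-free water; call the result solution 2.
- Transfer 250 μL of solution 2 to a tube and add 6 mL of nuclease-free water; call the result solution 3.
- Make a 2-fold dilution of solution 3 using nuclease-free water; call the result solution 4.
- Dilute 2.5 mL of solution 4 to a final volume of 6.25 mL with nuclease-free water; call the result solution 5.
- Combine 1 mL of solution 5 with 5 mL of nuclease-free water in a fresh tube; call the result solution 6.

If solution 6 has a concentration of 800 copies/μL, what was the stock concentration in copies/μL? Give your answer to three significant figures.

3.00 × 10^9 copies/μL

Step 1: 50-fold → factor 50
Step 2: 10 μL brought to 1000 μL → factor 1000/10 = 100
Step 3: 250 μL + 6 mL = 6250 μL total → factor 6250/250 = 25
Step 4: 2-fold → factor 2
Step 5: 2.5 mL brought to 6.25 mL → factor 6.25/2.5 = 2.5
Step 6: 1 mL + 5 mL = 6 mL total → factor 6/1 = 6
Overall dilution factor = 50 × 100 × 25 × 2 × 2.5 × 6 = 3.75 × 10^6
Stock = 800 copies/μL × 3.75 × 10^6 = 3.00 × 10^9 copies/μL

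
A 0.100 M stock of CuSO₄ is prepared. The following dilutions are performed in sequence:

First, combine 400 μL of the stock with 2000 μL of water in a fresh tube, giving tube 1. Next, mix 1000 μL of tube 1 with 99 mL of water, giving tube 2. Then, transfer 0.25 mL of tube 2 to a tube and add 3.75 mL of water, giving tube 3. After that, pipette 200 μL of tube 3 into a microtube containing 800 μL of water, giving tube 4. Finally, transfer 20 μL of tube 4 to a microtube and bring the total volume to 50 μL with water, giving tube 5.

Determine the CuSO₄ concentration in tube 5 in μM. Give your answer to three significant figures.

Step 1: 400 μL + 2000 μL = 2400 μL total → factor 2400/400 = 6
Step 2: 1000 μL + 99 mL = 1 × 10^5 μL total → factor 1 × 10^5/1000 = 100
Step 3: 0.25 mL + 3.75 mL = 4 mL total → factor 4/0.25 = 16
Step 4: 200 μL + 800 μL = 1000 μL total → factor 1000/200 = 5
Step 5: 20 μL brought to 50 μL → factor 50/20 = 2.5
Overall dilution factor = 6 × 100 × 16 × 5 × 2.5 = 1.2 × 10^5
Final = 0.100 M / 1.2 × 10^5 = 8.333 × 10^-7 M = 0.833 μM

0.833 μM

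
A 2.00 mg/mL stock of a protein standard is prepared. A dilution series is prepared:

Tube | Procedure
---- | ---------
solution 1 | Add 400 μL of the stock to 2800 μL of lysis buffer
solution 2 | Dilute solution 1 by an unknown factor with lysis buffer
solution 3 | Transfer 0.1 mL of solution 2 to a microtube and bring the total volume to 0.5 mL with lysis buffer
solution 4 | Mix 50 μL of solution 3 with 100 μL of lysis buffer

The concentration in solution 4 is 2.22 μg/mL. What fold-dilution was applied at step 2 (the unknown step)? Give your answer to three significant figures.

7.51-fold

Step 1: 400 μL + 2800 μL = 3200 μL total → factor 3200/400 = 8
Step 2: unknown factor x
Step 3: 0.1 mL brought to 0.5 mL → factor 0.5/0.1 = 5
Step 4: 50 μL + 100 μL = 150 μL total → factor 150/50 = 3
Product of known-step factors = 120
Overall factor = 2.00 mg/mL / (2.22 μg/mL) = 900.9
x = 900.9 / 120 = 7.51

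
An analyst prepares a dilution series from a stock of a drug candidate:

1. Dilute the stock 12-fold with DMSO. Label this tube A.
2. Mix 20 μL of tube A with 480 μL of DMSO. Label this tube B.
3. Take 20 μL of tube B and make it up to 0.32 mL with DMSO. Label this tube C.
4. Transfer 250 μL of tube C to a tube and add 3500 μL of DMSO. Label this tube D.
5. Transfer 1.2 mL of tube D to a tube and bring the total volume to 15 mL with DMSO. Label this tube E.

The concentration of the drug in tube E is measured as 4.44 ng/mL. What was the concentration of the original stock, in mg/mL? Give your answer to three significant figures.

4.00 mg/mL

Step 1: 12-fold → factor 12
Step 2: 20 μL + 480 μL = 500 μL total → factor 500/20 = 25
Step 3: 20 μL brought to 0.32 mL → factor 320/20 = 16
Step 4: 250 μL + 3500 μL = 3750 μL total → factor 3750/250 = 15
Step 5: 1.2 mL brought to 15 mL → factor 15/1.2 = 12.5
Overall dilution factor = 12 × 25 × 16 × 15 × 12.5 = 9 × 10^5
Stock = 4.44 ng/mL × 9 × 10^5 = 3.996 × 10^6 ng/mL = 4.00 mg/mL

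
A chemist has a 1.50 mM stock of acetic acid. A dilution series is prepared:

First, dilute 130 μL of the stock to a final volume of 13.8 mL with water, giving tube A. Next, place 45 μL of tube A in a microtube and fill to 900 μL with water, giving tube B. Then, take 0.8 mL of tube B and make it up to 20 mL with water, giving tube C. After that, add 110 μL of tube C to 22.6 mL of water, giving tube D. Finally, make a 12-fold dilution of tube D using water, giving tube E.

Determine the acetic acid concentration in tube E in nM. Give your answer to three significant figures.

Step 1: 130 μL brought to 13.8 mL → factor 13800/130 = 106.15
Step 2: 45 μL brought to 900 μL → factor 900/45 = 20
Step 3: 0.8 mL brought to 20 mL → factor 20/0.8 = 25
Step 4: 110 μL + 22.6 mL = 22710 μL total → factor 22710/110 = 206.45
Step 5: 12-fold → factor 12
Overall dilution factor = 106.15 × 20 × 25 × 206.45 × 12 = 1.315 × 10^8
Final = 1.50 mM / 1.315 × 10^8 = 1.141 × 10^-8 mM = 0.0114 nM

0.0114 nM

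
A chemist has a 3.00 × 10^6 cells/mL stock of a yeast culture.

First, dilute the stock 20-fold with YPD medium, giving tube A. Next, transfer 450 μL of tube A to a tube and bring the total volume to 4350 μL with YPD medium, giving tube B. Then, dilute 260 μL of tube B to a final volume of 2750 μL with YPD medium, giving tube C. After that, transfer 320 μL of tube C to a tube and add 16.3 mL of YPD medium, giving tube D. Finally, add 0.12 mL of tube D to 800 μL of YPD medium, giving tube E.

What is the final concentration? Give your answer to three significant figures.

3.68 cells/mL

Step 1: 20-fold → factor 20
Step 2: 450 μL brought to 4350 μL → factor 4350/450 = 9.6667
Step 3: 260 μL brought to 2750 μL → factor 2750/260 = 10.577
Step 4: 320 μL + 16.3 mL = 16620 μL total → factor 16620/320 = 51.938
Step 5: 0.12 mL + 800 μL = 0.92 mL total → factor 0.92/0.12 = 7.6667
Overall dilution factor = 20 × 9.6667 × 10.577 × 51.938 × 7.6667 = 8.1424 × 10^5
Final = 3.00 × 10^6 cells/mL / 8.1424 × 10^5 = 3.68 cells/mL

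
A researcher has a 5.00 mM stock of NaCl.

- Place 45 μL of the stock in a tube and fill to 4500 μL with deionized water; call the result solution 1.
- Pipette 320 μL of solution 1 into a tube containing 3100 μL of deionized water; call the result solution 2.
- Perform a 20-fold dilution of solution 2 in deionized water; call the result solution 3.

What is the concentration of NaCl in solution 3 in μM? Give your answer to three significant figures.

0.234 μM

Step 1: 45 μL brought to 4500 μL → factor 4500/45 = 100
Step 2: 320 μL + 3100 μL = 3420 μL total → factor 3420/320 = 10.688
Step 3: 20-fold → factor 20
Overall dilution factor = 100 × 10.688 × 20 = 21375
Final = 5.00 mM / 21375 = 0.0002339 mM = 0.234 μM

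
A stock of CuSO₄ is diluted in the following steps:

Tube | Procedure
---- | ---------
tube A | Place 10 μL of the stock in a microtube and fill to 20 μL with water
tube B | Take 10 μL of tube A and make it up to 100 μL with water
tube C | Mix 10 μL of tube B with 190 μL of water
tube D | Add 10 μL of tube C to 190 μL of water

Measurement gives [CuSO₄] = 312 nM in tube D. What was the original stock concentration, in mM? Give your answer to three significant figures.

2.50 mM

Step 1: 10 μL brought to 20 μL → factor 20/10 = 2
Step 2: 10 μL brought to 100 μL → factor 100/10 = 10
Step 3: 10 μL + 190 μL = 200 μL total → factor 200/10 = 20
Step 4: 10 μL + 190 μL = 200 μL total → factor 200/10 = 20
Overall dilution factor = 2 × 10 × 20 × 20 = 8000
Stock = 312 nM × 8000 = 2.496 × 10^6 nM = 2.50 mM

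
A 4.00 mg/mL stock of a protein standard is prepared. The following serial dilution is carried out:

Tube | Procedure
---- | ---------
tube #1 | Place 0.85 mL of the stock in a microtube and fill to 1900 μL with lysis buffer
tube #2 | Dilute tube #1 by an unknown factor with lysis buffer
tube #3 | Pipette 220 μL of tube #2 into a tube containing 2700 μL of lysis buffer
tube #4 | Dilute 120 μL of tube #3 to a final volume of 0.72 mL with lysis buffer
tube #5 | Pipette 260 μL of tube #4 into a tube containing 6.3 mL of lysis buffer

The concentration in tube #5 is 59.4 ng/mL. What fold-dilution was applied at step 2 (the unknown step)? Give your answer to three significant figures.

15.0-fold

Step 1: 0.85 mL brought to 1900 μL → factor 1.9/0.85 = 2.2353
Step 2: unknown factor x
Step 3: 220 μL + 2700 μL = 2920 μL total → factor 2920/220 = 13.273
Step 4: 120 μL brought to 0.72 mL → factor 720/120 = 6
Step 5: 260 μL + 6.3 mL = 6560 μL total → factor 6560/260 = 25.231
Product of known-step factors = 4491.3
Overall factor = 4.00 mg/mL / (59.4 ng/mL) = 67340
x = 67340 / 4491.3 = 15.0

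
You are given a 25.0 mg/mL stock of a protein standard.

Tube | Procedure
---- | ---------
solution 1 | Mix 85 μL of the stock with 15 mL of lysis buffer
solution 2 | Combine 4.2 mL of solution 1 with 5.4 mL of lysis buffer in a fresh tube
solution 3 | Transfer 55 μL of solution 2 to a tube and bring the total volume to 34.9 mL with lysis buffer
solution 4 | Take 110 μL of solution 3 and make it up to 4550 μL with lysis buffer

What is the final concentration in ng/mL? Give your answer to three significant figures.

Step 1: 85 μL + 15 mL = 15085 μL total → factor 15085/85 = 177.47
Step 2: 4.2 mL + 5.4 mL = 9.6 mL total → factor 9.6/4.2 = 2.2857
Step 3: 55 μL brought to 34.9 mL → factor 34900/55 = 634.55
Step 4: 110 μL brought to 4550 μL → factor 4550/110 = 41.364
Overall dilution factor = 177.47 × 2.2857 × 634.55 × 41.364 = 1.0647 × 10^7
Final = 25.0 mg/mL / 1.0647 × 10^7 = 2.348 × 10^-6 mg/mL = 2.35 ng/mL

2.35 ng/mL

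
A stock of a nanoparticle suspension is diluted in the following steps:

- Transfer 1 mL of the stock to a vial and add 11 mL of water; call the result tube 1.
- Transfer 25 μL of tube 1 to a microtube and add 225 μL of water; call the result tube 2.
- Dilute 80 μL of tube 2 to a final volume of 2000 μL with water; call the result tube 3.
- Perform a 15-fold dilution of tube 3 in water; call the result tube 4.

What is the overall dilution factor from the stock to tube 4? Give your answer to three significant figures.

Step 1: 1 mL + 11 mL = 12 mL total → factor 12/1 = 12
Step 2: 25 μL + 225 μL = 250 μL total → factor 250/25 = 10
Step 3: 80 μL brought to 2000 μL → factor 2000/80 = 25
Step 4: 15-fold → factor 15
Overall dilution factor = 12 × 10 × 25 × 15 = 45000

4.50 × 10^4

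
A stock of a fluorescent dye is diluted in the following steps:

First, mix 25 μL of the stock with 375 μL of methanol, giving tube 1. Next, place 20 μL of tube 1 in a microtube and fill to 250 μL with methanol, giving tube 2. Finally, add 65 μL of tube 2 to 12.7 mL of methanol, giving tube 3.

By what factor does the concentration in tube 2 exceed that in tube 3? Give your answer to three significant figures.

196

Step 1: 25 μL + 375 μL = 400 μL total → factor 400/25 = 16
Step 2: 20 μL brought to 250 μL → factor 250/20 = 12.5
Step 3: 65 μL + 12.7 mL = 12765 μL total → factor 12765/65 = 196.38
Dilution factor to tube 2 = 200; to tube 3 = 39277
[tube 2]/[tube 3] = (factor to tube 3)/(factor to tube 2) = 39277/200 = 196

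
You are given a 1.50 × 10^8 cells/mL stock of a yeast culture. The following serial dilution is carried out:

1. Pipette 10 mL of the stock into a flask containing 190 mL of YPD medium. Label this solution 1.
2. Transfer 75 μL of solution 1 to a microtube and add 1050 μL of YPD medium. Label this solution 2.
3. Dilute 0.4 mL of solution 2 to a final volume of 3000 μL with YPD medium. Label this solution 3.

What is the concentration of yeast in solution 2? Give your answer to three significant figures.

5.00 × 10^5 cells/mL

Step 1: 10 mL + 190 mL = 200 mL total → factor 200/10 = 20
Step 2: 75 μL + 1050 μL = 1125 μL total → factor 1125/75 = 15
Dilution factor through solution 2 = 20 × 15 = 300
[solution 2] = 1.50 × 10^8 cells/mL / 300 = 5.00 × 10^5 cells/mL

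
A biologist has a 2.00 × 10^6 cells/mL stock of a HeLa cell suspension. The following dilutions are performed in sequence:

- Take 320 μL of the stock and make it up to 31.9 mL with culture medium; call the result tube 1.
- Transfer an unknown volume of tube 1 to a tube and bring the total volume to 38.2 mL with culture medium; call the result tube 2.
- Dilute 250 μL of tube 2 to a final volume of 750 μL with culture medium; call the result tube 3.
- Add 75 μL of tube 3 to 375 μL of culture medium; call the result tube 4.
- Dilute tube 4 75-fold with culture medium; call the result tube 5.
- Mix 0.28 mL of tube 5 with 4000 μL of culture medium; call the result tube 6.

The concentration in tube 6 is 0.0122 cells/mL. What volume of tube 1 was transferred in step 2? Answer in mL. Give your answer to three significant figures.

0.479 mL

Step 1: 320 μL brought to 31.9 mL → factor 31900/320 = 99.688
Step 2: v brought to 38.2 mL → factor = 38.2 mL/v
Step 3: 250 μL brought to 750 μL → factor 750/250 = 3
Step 4: 75 μL + 375 μL = 450 μL total → factor 450/75 = 6
Step 5: 75-fold → factor 75
Step 6: 0.28 mL + 4000 μL = 4.28 mL total → factor 4.28/0.28 = 15.286
Product of known-step factors = 2.0571 × 10^6
Overall factor = 2.00 × 10^6 cells/mL / (0.0122 cells/mL) = 1.6393 × 10^8
Step-2 factor = 1.6393 × 10^8 / 2.0571 × 10^6 = 79.691
v = 38.2 mL / 79.691 = 0.479 mL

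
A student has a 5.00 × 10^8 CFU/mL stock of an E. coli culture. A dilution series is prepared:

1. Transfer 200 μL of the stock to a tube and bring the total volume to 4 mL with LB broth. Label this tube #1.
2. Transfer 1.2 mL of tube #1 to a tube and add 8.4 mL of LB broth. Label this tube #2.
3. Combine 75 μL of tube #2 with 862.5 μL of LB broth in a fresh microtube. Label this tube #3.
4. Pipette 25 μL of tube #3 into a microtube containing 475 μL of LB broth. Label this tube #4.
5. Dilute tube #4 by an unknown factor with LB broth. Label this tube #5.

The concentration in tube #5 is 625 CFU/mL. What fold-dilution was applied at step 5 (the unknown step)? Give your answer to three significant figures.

20.0-fold

Step 1: 200 μL brought to 4 mL → factor 4000/200 = 20
Step 2: 1.2 mL + 8.4 mL = 9.6 mL total → factor 9.6/1.2 = 8
Step 3: 75 μL + 862.5 μL = 937.5 μL total → factor 937.5/75 = 12.5
Step 4: 25 μL + 475 μL = 500 μL total → factor 500/25 = 20
Step 5: unknown factor x
Product of known-step factors = 40000
Overall factor = 5.00 × 10^8 CFU/mL / (625 CFU/mL) = 8 × 10^5
x = 8 × 10^5 / 40000 = 20.0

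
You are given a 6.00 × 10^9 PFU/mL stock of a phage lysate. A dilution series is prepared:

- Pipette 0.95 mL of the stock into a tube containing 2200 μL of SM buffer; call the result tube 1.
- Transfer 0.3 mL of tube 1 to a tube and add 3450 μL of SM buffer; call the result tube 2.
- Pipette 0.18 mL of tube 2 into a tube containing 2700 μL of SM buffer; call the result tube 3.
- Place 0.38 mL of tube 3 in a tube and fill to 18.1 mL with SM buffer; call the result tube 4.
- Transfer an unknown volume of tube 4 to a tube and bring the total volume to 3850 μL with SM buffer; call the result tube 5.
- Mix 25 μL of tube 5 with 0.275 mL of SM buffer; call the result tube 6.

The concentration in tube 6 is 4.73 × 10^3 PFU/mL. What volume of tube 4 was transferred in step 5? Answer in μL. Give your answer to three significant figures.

1.15 × 10^3 μL

Step 1: 0.95 mL + 2200 μL = 3.15 mL total → factor 3.15/0.95 = 3.3158
Step 2: 0.3 mL + 3450 μL = 3.75 mL total → factor 3.75/0.3 = 12.5
Step 3: 0.18 mL + 2700 μL = 2.88 mL total → factor 2.88/0.18 = 16
Step 4: 0.38 mL brought to 18.1 mL → factor 18.1/0.38 = 47.632
Step 5: v brought to 3850 μL → factor = 3850 μL/v
Step 6: 25 μL + 0.275 mL = 300 μL total → factor 300/25 = 12
Product of known-step factors = 3.7905 × 10^5
Overall factor = 6.00 × 10^9 PFU/mL / (4.73 × 10^3 PFU/mL) = 1.2685 × 10^6
Step-5 factor = 1.2685 × 10^6 / 3.7905 × 10^5 = 3.3465
v = 3850 μL / 3.3465 = 1.15 × 10^3 μL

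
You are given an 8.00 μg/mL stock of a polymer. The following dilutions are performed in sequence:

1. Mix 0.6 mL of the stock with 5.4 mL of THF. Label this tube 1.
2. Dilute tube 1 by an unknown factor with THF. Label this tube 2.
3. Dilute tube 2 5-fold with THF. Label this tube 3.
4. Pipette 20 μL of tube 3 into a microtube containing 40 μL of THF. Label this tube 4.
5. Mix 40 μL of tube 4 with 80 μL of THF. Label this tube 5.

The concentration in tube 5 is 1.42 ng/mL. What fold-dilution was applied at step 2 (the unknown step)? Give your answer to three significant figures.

12.5-fold

Step 1: 0.6 mL + 5.4 mL = 6 mL total → factor 6/0.6 = 10
Step 2: unknown factor x
Step 3: 5-fold → factor 5
Step 4: 20 μL + 40 μL = 60 μL total → factor 60/20 = 3
Step 5: 40 μL + 80 μL = 120 μL total → factor 120/40 = 3
Product of known-step factors = 450
Overall factor = 8.00 μg/mL / (1.42 ng/mL) = 5633.8
x = 5633.8 / 450 = 12.5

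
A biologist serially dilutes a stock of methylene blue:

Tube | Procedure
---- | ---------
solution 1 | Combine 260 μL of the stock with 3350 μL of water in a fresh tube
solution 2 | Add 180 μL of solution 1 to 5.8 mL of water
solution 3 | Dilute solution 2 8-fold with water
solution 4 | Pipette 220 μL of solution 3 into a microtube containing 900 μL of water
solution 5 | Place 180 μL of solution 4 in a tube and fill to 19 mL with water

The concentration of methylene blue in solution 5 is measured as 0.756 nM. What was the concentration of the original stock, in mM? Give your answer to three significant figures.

Step 1: 260 μL + 3350 μL = 3610 μL total → factor 3610/260 = 13.885
Step 2: 180 μL + 5.8 mL = 5980 μL total → factor 5980/180 = 33.222
Step 3: 8-fold → factor 8
Step 4: 220 μL + 900 μL = 1120 μL total → factor 1120/220 = 5.0909
Step 5: 180 μL brought to 19 mL → factor 19000/180 = 105.56
Overall dilution factor = 13.885 × 33.222 × 8 × 5.0909 × 105.56 = 1.983 × 10^6
Stock = 0.756 nM × 1.983 × 10^6 = 1.499 × 10^6 nM = 1.50 mM

1.50 mM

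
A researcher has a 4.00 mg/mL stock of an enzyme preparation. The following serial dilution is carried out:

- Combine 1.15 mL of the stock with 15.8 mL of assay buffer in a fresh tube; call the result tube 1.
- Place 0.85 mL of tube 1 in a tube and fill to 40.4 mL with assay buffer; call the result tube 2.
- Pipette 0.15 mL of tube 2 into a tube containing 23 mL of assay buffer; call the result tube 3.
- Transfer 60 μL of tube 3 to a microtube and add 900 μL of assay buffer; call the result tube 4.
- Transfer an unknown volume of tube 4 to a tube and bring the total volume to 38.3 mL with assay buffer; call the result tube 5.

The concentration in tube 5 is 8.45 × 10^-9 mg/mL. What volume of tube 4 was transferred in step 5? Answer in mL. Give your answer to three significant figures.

0.140 mL

Step 1: 1.15 mL + 15.8 mL = 16.95 mL total → factor 16.95/1.15 = 14.739
Step 2: 0.85 mL brought to 40.4 mL → factor 40.4/0.85 = 47.529
Step 3: 0.15 mL + 23 mL = 23.15 mL total → factor 23.15/0.15 = 154.33
Step 4: 60 μL + 900 μL = 960 μL total → factor 960/60 = 16
Step 5: v brought to 38.3 mL → factor = 38.3 mL/v
Product of known-step factors = 1.7299 × 10^6
Overall factor = 4.00 mg/mL / (8.45 × 10^-9 mg/mL) = 4.7337 × 10^8
Step-5 factor = 4.7337 × 10^8 / 1.7299 × 10^6 = 273.65
v = 38.3 mL / 273.65 = 0.140 mL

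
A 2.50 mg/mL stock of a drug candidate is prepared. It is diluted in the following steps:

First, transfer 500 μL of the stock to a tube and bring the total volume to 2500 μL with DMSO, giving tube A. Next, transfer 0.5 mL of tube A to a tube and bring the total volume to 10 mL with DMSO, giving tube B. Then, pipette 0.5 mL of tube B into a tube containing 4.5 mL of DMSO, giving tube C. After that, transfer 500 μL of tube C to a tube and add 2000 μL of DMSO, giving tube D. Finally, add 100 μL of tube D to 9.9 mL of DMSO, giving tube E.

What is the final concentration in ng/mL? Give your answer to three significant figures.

Step 1: 500 μL brought to 2500 μL → factor 2500/500 = 5
Step 2: 0.5 mL brought to 10 mL → factor 10/0.5 = 20
Step 3: 0.5 mL + 4.5 mL = 5 mL total → factor 5/0.5 = 10
Step 4: 500 μL + 2000 μL = 2500 μL total → factor 2500/500 = 5
Step 5: 100 μL + 9.9 mL = 10000 μL total → factor 10000/100 = 100
Overall dilution factor = 5 × 20 × 10 × 5 × 100 = 5 × 10^5
Final = 2.50 mg/mL / 5 × 10^5 = 5.000 × 10^-6 mg/mL = 5.00 ng/mL

5.00 ng/mL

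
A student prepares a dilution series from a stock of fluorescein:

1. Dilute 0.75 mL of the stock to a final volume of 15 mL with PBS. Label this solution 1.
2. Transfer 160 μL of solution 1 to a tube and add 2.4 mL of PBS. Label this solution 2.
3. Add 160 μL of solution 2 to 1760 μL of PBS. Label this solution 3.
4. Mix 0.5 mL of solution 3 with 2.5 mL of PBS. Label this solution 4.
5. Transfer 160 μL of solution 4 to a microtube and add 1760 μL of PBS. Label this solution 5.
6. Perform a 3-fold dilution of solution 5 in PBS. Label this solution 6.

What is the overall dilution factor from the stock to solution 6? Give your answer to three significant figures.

Step 1: 0.75 mL brought to 15 mL → factor 15/0.75 = 20
Step 2: 160 μL + 2.4 mL = 2560 μL total → factor 2560/160 = 16
Step 3: 160 μL + 1760 μL = 1920 μL total → factor 1920/160 = 12
Step 4: 0.5 mL + 2.5 mL = 3 mL total → factor 3/0.5 = 6
Step 5: 160 μL + 1760 μL = 1920 μL total → factor 1920/160 = 12
Step 6: 3-fold → factor 3
Overall dilution factor = 20 × 16 × 12 × 6 × 12 × 3 = 8.2944 × 10^5

8.29 × 10^5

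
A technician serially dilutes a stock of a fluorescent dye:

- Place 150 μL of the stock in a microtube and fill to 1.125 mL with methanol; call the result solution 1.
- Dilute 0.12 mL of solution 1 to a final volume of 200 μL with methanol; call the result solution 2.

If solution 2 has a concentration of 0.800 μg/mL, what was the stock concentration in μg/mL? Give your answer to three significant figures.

10.0 μg/mL

Step 1: 150 μL brought to 1.125 mL → factor 1125/150 = 7.5
Step 2: 0.12 mL brought to 200 μL → factor 0.2/0.12 = 1.6667
Overall dilution factor = 7.5 × 1.6667 = 12.5
Stock = 0.800 μg/mL × 12.5 = 10.0 μg/mL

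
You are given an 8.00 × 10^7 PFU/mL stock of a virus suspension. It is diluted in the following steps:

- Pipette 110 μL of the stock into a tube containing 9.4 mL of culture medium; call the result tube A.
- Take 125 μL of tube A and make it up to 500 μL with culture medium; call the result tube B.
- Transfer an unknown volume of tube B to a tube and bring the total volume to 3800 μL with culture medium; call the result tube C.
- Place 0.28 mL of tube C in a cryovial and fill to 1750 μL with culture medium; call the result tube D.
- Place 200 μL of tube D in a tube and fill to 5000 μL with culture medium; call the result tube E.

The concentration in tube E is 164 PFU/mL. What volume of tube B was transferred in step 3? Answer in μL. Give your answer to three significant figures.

421 μL

Step 1: 110 μL + 9.4 mL = 9510 μL total → factor 9510/110 = 86.455
Step 2: 125 μL brought to 500 μL → factor 500/125 = 4
Step 3: v brought to 3800 μL → factor = 3800 μL/v
Step 4: 0.28 mL brought to 1750 μL → factor 1.75/0.28 = 6.25
Step 5: 200 μL brought to 5000 μL → factor 5000/200 = 25
Product of known-step factors = 54034
Overall factor = 8.00 × 10^7 PFU/mL / (164 PFU/mL) = 4.878 × 10^5
Step-3 factor = 4.878 × 10^5 / 54034 = 9.0277
v = 3800 μL / 9.0277 = 421 μL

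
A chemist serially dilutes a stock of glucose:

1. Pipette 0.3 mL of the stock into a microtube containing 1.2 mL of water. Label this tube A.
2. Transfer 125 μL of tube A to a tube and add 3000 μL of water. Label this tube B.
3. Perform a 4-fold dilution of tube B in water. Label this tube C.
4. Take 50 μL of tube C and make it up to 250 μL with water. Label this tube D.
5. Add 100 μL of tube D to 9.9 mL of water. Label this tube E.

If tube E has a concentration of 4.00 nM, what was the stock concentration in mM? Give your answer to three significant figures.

1.00 mM

Step 1: 0.3 mL + 1.2 mL = 1.5 mL total → factor 1.5/0.3 = 5
Step 2: 125 μL + 3000 μL = 3125 μL total → factor 3125/125 = 25
Step 3: 4-fold → factor 4
Step 4: 50 μL brought to 250 μL → factor 250/50 = 5
Step 5: 100 μL + 9.9 mL = 10000 μL total → factor 10000/100 = 100
Overall dilution factor = 5 × 25 × 4 × 5 × 100 = 2.5 × 10^5
Stock = 4.00 nM × 2.5 × 10^5 = 1.000 × 10^6 nM = 1.00 mM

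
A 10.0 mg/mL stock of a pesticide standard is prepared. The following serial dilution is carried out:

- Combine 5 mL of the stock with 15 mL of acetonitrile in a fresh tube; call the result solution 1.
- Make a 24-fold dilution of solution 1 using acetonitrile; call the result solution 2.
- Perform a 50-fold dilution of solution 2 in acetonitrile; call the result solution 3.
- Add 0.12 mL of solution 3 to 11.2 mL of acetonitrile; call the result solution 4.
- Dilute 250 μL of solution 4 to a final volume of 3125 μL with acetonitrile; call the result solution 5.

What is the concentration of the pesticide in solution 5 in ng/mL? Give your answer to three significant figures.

Step 1: 5 mL + 15 mL = 20 mL total → factor 20/5 = 4
Step 2: 24-fold → factor 24
Step 3: 50-fold → factor 50
Step 4: 0.12 mL + 11.2 mL = 11.32 mL total → factor 11.32/0.12 = 94.333
Step 5: 250 μL brought to 3125 μL → factor 3125/250 = 12.5
Overall dilution factor = 4 × 24 × 50 × 94.333 × 12.5 = 5.66 × 10^6
Final = 10.0 mg/mL / 5.66 × 10^6 = 1.767 × 10^-6 mg/mL = 1.77 ng/mL

1.77 ng/mL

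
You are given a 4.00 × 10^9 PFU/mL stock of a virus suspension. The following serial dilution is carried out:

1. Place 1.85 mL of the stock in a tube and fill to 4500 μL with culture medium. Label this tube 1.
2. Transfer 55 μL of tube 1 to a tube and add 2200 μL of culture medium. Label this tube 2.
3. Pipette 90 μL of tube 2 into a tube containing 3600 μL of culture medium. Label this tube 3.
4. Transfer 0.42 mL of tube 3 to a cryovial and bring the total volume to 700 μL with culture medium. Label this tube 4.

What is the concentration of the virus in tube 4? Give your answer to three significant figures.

Step 1: 1.85 mL brought to 4500 μL → factor 4.5/1.85 = 2.4324
Step 2: 55 μL + 2200 μL = 2255 μL total → factor 2255/55 = 41
Step 3: 90 μL + 3600 μL = 3690 μL total → factor 3690/90 = 41
Step 4: 0.42 mL brought to 700 μL → factor 0.7/0.42 = 1.6667
Overall dilution factor = 2.4324 × 41 × 41 × 1.6667 = 6814.9
Final = 4.00 × 10^9 PFU/mL / 6814.9 = 5.87 × 10^5 PFU/mL

5.87 × 10^5 PFU/mL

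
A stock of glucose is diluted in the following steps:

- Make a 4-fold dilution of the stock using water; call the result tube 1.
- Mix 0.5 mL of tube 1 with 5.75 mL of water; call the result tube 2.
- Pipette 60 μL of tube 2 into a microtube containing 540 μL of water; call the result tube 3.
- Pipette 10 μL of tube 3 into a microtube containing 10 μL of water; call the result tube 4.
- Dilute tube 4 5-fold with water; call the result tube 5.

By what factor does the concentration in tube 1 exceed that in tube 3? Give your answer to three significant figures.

Step 1: 4-fold → factor 4
Step 2: 0.5 mL + 5.75 mL = 6.25 mL total → factor 6.25/0.5 = 12.5
Step 3: 60 μL + 540 μL = 600 μL total → factor 600/60 = 10
Dilution factor to tube 1 = 4; to tube 3 = 500
[tube 1]/[tube 3] = (factor to tube 3)/(factor to tube 1) = 500/4 = 125

125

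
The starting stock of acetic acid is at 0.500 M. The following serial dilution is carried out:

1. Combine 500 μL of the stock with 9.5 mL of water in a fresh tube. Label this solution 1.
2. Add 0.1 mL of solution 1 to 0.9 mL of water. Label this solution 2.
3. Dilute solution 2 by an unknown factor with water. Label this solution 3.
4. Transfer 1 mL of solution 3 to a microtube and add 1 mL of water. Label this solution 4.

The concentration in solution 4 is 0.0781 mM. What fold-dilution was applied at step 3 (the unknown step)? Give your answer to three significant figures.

16.0-fold

Step 1: 500 μL + 9.5 mL = 10000 μL total → factor 10000/500 = 20
Step 2: 0.1 mL + 0.9 mL = 1 mL total → factor 1/0.1 = 10
Step 3: unknown factor x
Step 4: 1 mL + 1 mL = 2 mL total → factor 2/1 = 2
Product of known-step factors = 400
Overall factor = 0.500 M / (0.0781 mM) = 6402
x = 6402 / 400 = 16.0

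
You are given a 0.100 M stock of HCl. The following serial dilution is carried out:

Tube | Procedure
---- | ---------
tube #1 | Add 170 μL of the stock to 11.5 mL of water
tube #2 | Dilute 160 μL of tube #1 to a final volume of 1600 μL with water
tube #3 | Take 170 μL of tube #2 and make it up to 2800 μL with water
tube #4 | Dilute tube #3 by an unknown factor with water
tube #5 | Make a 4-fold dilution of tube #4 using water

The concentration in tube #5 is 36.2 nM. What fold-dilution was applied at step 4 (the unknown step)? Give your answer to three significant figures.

61.1-fold

Step 1: 170 μL + 11.5 mL = 11670 μL total → factor 11670/170 = 68.647
Step 2: 160 μL brought to 1600 μL → factor 1600/160 = 10
Step 3: 170 μL brought to 2800 μL → factor 2800/170 = 16.471
Step 4: unknown factor x
Step 5: 4-fold → factor 4
Product of known-step factors = 45226
Overall factor = 0.100 M / (36.2 nM) = 2.7624 × 10^6
x = 2.7624 × 10^6 / 45226 = 61.1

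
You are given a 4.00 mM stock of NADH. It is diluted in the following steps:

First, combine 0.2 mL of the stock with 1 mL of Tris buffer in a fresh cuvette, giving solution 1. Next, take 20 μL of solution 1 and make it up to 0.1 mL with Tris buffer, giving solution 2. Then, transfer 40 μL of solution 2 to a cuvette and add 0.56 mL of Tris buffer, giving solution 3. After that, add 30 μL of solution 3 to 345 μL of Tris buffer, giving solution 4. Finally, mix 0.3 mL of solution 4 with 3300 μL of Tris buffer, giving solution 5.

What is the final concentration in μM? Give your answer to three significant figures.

Step 1: 0.2 mL + 1 mL = 1.2 mL total → factor 1.2/0.2 = 6
Step 2: 20 μL brought to 0.1 mL → factor 100/20 = 5
Step 3: 40 μL + 0.56 mL = 600 μL total → factor 600/40 = 15
Step 4: 30 μL + 345 μL = 375 μL total → factor 375/30 = 12.5
Step 5: 0.3 mL + 3300 μL = 3.6 mL total → factor 3.6/0.3 = 12
Overall dilution factor = 6 × 5 × 15 × 12.5 × 12 = 67500
Final = 4.00 mM / 67500 = 5.926 × 10^-5 mM = 0.0593 μM

0.0593 μM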